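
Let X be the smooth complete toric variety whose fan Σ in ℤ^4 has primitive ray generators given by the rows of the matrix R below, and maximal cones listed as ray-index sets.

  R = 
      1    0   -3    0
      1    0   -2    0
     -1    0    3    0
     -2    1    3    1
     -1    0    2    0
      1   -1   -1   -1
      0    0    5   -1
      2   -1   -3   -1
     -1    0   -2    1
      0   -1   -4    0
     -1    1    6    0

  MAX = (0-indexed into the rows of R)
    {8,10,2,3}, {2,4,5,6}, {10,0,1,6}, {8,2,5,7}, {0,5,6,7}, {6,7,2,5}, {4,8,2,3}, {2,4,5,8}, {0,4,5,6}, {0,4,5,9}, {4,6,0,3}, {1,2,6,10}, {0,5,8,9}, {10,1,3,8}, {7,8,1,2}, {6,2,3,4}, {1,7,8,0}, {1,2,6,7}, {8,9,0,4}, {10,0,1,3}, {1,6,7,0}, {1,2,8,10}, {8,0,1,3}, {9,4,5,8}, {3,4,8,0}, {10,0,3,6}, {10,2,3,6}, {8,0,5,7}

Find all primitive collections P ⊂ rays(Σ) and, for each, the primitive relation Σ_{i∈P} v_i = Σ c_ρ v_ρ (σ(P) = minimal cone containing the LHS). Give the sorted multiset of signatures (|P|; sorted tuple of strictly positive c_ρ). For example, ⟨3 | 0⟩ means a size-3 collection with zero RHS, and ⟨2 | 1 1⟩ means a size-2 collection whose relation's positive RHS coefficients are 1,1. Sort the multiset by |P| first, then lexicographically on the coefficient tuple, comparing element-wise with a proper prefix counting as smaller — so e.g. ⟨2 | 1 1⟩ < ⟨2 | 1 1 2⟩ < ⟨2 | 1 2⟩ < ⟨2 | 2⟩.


20 minimal non-faces of Δ(Σ) (on 11 rays):

  {0,2}:  v_{0} + v_{2} = 0  →  sig = ⟨2 | 0⟩
  {1,4}:  v_{1} + v_{4} = 0  →  sig = ⟨2 | 0⟩
  {3,7}:  v_{3} + v_{7} = 0  →  sig = ⟨2 | 0⟩
  {1,5}:  v_{1} + v_{5} = v_{7}  →  sig = ⟨2 | 1⟩
  {3,5}:  v_{3} + v_{5} = v_{4}  →  sig = ⟨2 | 1⟩
  {4,7}:  v_{4} + v_{7} = v_{5}  →  sig = ⟨2 | 1⟩
  {5,10}:  v_{5} + v_{10} = v_{6}  →  sig = ⟨2 | 1⟩
  {6,8}:  v_{6} + v_{8} = v_{2}  →  sig = ⟨2 | 1⟩
  {9,10}:  v_{9} + v_{10} = v_{4}  →  sig = ⟨2 | 1⟩
  {4,10}:  v_{4} + v_{10} = v_{3} + v_{6}  →  sig = ⟨2 | 1 1⟩
  {6,9}:  v_{6} + v_{9} = v_{4} + v_{5}  →  sig = ⟨2 | 1 1⟩
  {7,10}:  v_{7} + v_{10} = v_{1} + v_{6}  →  sig = ⟨2 | 1 1⟩
  {1,9}:  v_{1} + v_{9} = v_{0} + v_{5} + v_{8}  →  sig = ⟨2 | 1 1 1⟩
  {2,9}:  v_{2} + v_{9} = v_{4} + v_{5} + v_{8}  →  sig = ⟨2 | 1 1 1⟩
  {3,9}:  v_{3} + v_{9} = v_{0} + 2·v_{4} + v_{8}  →  sig = ⟨2 | 1 1 2⟩
  {7,9}:  v_{7} + v_{9} = v_{0} + 2·v_{5} + v_{8}  →  sig = ⟨2 | 1 1 2⟩
  {1,3,6}:  v_{1} + v_{3} + v_{6} = v_{10}  →  sig = ⟨3 | 1⟩
  {0,8,10}:  v_{0} + v_{8} + v_{10} = v_{1} + v_{3}  →  sig = ⟨3 | 1 1⟩
  {1,2,3}:  v_{1} + v_{2} + v_{3} = v_{8} + v_{10}  →  sig = ⟨3 | 1 1⟩
  {0,4,5,8}:  v_{0} + v_{4} + v_{5} + v_{8} = v_{9}  →  sig = ⟨4 | 1⟩

so the primitive-relation signature multiset is
[⟨2 | 0⟩, ⟨2 | 0⟩, ⟨2 | 0⟩, ⟨2 | 1⟩, ⟨2 | 1⟩, ⟨2 | 1⟩, ⟨2 | 1⟩, ⟨2 | 1⟩, ⟨2 | 1⟩, ⟨2 | 1 1⟩, ⟨2 | 1 1⟩, ⟨2 | 1 1⟩, ⟨2 | 1 1 1⟩, ⟨2 | 1 1 1⟩, ⟨2 | 1 1 2⟩, ⟨2 | 1 1 2⟩, ⟨3 | 1⟩, ⟨3 | 1 1⟩, ⟨3 | 1 1⟩, ⟨4 | 1⟩]


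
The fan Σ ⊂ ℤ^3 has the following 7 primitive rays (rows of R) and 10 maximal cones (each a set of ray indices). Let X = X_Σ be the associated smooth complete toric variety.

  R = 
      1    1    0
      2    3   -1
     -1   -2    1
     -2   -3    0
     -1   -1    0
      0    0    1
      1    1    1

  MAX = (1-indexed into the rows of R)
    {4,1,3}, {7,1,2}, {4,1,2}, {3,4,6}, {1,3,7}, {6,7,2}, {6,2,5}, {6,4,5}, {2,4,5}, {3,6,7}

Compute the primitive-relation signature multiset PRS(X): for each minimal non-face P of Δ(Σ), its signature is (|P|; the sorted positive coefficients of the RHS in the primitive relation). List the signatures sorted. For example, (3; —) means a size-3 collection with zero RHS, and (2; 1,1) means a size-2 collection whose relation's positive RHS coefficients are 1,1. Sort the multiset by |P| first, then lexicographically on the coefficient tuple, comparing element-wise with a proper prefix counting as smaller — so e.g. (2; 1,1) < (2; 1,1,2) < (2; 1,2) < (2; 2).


Minimal non-faces — 7 found among 7 rays, 10 max cones:

  {1,5}:  v_{1} + v_{5} = 0  so sig = (2; —)
  {1,6}:  v_{1} + v_{6} = v_{7}  so sig = (2; 1)
  {2,3}:  v_{2} + v_{3} = v_{1}  so sig = (2; 1)
  {4,7}:  v_{4} + v_{7} = v_{3}  so sig = (2; 1)
  {5,7}:  v_{5} + v_{7} = v_{6}  so sig = (2; 1)
  {3,5}:  v_{3} + v_{5} = v_{4} + v_{6}  so sig = (2; 1,1)
  {2,4,6}:  v_{2} + v_{4} + v_{6} = 0  so sig = (3; —)

so the primitive-relation signature multiset is
{ (2; —),  (2; 1) ×4,  (2; 1,1),  (3; —) }


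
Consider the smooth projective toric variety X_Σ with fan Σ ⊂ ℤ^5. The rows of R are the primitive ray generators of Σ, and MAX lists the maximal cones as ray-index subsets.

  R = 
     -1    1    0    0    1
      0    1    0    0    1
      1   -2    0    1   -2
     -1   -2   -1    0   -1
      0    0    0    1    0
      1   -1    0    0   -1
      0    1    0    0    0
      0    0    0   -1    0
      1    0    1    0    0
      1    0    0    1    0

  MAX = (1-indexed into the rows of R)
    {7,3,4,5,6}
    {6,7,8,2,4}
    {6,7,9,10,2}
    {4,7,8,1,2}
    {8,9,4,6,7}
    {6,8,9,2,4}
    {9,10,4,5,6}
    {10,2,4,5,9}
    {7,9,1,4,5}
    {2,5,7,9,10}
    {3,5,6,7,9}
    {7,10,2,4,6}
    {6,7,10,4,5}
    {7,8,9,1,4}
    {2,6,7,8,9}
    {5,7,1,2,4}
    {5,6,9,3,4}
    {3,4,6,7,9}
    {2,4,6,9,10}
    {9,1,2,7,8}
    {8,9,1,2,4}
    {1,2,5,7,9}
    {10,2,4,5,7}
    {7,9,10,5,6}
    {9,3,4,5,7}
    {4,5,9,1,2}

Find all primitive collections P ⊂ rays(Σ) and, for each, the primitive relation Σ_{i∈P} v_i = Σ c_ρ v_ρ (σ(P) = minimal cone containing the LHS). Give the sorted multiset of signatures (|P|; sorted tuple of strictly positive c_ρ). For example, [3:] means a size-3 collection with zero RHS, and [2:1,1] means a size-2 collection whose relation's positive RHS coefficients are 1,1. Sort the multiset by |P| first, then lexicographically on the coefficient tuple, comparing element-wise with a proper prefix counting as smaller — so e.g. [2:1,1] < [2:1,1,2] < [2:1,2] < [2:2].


Σ has 12 primitive collections:

  P={1,6}:  v_{1} + v_{6} = 0  ⇒ sig = [2:]
  P={5,8}:  v_{5} + v_{8} = 0  ⇒ sig = [2:]
  P={1,10}:  v_{1} + v_{10} = v_{2} + v_{5}  ⇒ sig = [2:1,1]
  P={2,3}:  v_{2} + v_{3} = v_{5} + v_{6}  ⇒ sig = [2:1,1]
  P={8,10}:  v_{8} + v_{10} = v_{2} + v_{6}  ⇒ sig = [2:1,1]
  P={1,3}:  v_{1} + v_{3} = v_{4} + v_{5} + v_{7} + v_{9}  ⇒ sig = [2:1,1,1,1]
  P={3,8}:  v_{3} + v_{8} = v_{4} + v_{6} + v_{7} + v_{9}  ⇒ sig = [2:1,1,1,1]
  P={3,10}:  v_{3} + v_{10} = 2·v_{5} + 2·v_{6}  ⇒ sig = [2:2,2]
  P={2,5,6}:  v_{2} + v_{5} + v_{6} = v_{10}  ⇒ sig = [3:1]
  P={2,4,7,9}:  v_{2} + v_{4} + v_{7} + v_{9} = 0  ⇒ sig = [4:]
  P={4,7,9,10}:  v_{4} + v_{7} + v_{9} + v_{10} = v_{5} + v_{6}  ⇒ sig = [4:1,1]
  P={4,5,6,7,9}:  v_{4} + v_{5} + v_{6} + v_{7} + v_{9} = v_{3}  ⇒ sig = [5:1]

Sorted signature multiset PRS(X):
    [2:]
    [2:]
    [2:1,1]
    [2:1,1]
    [2:1,1]
    [2:1,1,1,1]
    [2:1,1,1,1]
    [2:2,2]
    [3:1]
    [4:]
    [4:1,1]
    [5:1]


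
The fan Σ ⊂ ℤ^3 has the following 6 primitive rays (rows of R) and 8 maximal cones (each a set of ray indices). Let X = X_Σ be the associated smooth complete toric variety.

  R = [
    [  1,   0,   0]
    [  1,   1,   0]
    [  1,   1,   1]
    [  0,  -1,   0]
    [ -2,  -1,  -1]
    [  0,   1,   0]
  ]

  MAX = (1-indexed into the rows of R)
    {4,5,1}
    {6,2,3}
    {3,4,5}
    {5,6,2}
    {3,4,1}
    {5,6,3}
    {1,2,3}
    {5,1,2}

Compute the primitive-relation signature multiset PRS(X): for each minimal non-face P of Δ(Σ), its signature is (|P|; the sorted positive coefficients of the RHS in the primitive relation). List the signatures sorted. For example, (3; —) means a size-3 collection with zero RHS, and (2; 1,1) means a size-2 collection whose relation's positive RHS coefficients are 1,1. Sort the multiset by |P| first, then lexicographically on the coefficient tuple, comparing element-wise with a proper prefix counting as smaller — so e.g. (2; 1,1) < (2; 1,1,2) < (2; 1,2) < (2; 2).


The 5 primitive collections of Σ (r=6, n=3):

  P={4,6}:  v_{4} + v_{6} = 0  ⇒ sig = (2; —)
  P={1,6}:  v_{1} + v_{6} = v_{2}  ⇒ sig = (2; 1)
  P={2,4}:  v_{2} + v_{4} = v_{1}  ⇒ sig = (2; 1)
  P={1,3,5}:  v_{1} + v_{3} + v_{5} = 0  ⇒ sig = (3; —)
  P={2,3,5}:  v_{2} + v_{3} + v_{5} = v_{6}  ⇒ sig = (3; 1)

Signatures (|P|; sorted positive RHS coefficients), sorted:
    |P|=2: 3 collections, coeffs (), (1), (1)
    |P|=3: 2 collections, coeffs (), (1)


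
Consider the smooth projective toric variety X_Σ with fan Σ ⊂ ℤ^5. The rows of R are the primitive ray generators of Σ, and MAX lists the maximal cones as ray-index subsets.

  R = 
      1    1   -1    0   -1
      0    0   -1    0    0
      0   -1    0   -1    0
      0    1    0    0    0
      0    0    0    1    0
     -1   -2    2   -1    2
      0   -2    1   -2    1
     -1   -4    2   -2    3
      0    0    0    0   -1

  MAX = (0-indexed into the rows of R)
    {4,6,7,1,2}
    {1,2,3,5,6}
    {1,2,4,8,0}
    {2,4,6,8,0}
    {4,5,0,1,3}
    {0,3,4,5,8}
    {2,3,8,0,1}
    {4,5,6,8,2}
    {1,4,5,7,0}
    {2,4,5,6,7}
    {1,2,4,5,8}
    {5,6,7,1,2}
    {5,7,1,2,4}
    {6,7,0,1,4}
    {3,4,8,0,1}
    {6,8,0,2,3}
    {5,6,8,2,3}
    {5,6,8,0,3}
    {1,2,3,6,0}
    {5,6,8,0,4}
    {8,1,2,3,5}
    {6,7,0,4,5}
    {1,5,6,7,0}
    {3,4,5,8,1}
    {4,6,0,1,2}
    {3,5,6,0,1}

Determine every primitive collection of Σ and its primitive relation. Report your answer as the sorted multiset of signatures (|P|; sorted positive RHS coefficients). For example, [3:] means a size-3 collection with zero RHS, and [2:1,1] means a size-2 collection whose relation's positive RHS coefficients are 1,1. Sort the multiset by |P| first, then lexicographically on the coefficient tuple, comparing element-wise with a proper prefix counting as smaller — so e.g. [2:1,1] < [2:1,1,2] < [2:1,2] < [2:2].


Σ has 9 primitive collections:

  {3,7}:  v_{3} + v_{7} = v_{0} + v_{1} + 2·v_{5}  →  sig = [2:1,1,2]
  {7,8}:  v_{7} + v_{8} = 2·v_{2} + v_{4} + v_{5}  →  sig = [2:1,1,2]
  {2,3,4}:  v_{2} + v_{3} + v_{4} = 0  →  sig = [3:]
  {0,2,5}:  v_{0} + v_{2} + v_{5} = v_{6}  →  sig = [3:1]
  {3,4,6}:  v_{3} + v_{4} + v_{6} = v_{0} + v_{5}  →  sig = [3:1,1]
  {0,2,7}:  v_{0} + v_{2} + v_{7} = v_{1} + v_{4} + 2·v_{6}  →  sig = [3:1,1,2]
  {1,6,8}:  v_{1} + v_{6} + v_{8} = 2·v_{2}  →  sig = [3:2]
  {0,1,5,8}:  v_{0} + v_{1} + v_{5} + v_{8} = v_{2}  →  sig = [4:1]
  {1,4,5,6}:  v_{1} + v_{4} + v_{5} + v_{6} = v_{7}  →  sig = [4:1]

so the primitive-relation signature multiset is
[[2:1,1,2], [2:1,1,2], [3:], [3:1], [3:1,1], [3:1,1,2], [3:2], [4:1], [4:1]]


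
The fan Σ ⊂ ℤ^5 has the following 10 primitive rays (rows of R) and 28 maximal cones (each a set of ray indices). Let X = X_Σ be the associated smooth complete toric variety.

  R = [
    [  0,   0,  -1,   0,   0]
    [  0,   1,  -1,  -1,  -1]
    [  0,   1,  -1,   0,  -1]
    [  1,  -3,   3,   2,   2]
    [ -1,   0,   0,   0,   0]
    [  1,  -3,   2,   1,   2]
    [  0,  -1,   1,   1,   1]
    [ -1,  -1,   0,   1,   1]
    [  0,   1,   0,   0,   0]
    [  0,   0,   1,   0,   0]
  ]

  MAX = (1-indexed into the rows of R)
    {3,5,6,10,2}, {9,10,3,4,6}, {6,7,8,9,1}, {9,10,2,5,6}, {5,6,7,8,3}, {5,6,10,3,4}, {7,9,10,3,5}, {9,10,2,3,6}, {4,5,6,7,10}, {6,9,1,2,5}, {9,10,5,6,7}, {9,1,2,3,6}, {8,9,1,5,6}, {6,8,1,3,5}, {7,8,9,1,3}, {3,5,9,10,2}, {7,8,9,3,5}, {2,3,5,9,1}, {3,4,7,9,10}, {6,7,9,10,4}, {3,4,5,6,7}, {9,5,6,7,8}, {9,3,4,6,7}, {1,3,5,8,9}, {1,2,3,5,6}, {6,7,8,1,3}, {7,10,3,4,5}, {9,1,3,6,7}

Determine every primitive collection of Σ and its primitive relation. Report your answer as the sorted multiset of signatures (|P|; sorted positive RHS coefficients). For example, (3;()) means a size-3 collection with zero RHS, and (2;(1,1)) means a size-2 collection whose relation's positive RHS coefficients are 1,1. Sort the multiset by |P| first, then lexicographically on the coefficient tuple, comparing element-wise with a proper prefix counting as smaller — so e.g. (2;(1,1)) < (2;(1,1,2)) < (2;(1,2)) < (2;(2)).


12 collections generate NE(X_Σ); each relation:

  P={1,10}:  v_{1} + v_{10} = 0  ⇒ sig = (2;())
  P={2,7}:  v_{2} + v_{7} = 0  ⇒ sig = (2;())
  P={2,8}:  v_{2} + v_{8} = v_{1} + v_{5}  ⇒ sig = (2;(1,1))
  P={8,10}:  v_{8} + v_{10} = v_{5} + v_{7}  ⇒ sig = (2;(1,1))
  P={1,4}:  v_{1} + v_{4} = v_{3} + v_{6} + v_{7}  ⇒ sig = (2;(1,1,1))
  P={2,4}:  v_{2} + v_{4} = v_{3} + v_{6} + v_{10}  ⇒ sig = (2;(1,1,1))
  P={4,8}:  v_{4} + v_{8} = v_{3} + v_{5} + v_{6} + 2·v_{7}  ⇒ sig = (2;(1,1,1,2))
  P={1,5,7}:  v_{1} + v_{5} + v_{7} = v_{8}  ⇒ sig = (3;(1))
  P={4,5,9}:  v_{4} + v_{5} + v_{9} = 2·v_{7} + v_{10}  ⇒ sig = (3;(1,2))
  P={3,5,6,9}:  v_{3} + v_{5} + v_{6} + v_{9} = v_{7}  ⇒ sig = (4;(1))
  P={3,6,7,10}:  v_{3} + v_{6} + v_{7} + v_{10} = v_{4}  ⇒ sig = (4;(1))
  P={3,6,8,9}:  v_{3} + v_{6} + v_{8} + v_{9} = v_{1} + 2·v_{7}  ⇒ sig = (4;(1,2))

Sorted signature multiset PRS(X):
    (2;())
    (2;())
    (2;(1,1))
    (2;(1,1))
    (2;(1,1,1))
    (2;(1,1,1))
    (2;(1,1,1,2))
    (3;(1))
    (3;(1,2))
    (4;(1))
    (4;(1))
    (4;(1,2))


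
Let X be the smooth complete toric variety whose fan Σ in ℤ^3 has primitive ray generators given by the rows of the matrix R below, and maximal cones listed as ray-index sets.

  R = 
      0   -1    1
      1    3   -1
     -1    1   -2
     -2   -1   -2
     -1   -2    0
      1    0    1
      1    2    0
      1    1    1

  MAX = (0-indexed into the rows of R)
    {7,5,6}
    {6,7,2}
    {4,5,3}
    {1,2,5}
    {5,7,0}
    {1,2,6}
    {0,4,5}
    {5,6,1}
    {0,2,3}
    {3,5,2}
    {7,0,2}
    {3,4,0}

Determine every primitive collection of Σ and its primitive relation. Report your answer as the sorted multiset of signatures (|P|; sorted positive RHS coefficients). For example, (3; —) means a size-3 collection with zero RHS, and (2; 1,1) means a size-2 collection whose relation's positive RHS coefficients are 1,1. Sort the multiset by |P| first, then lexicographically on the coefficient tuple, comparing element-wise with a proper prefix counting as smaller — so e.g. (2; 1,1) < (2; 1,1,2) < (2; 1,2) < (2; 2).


Primitive collections (14):

  • {4,6}:  v_{4} + v_{6} = 0 ; sig = (2; —)
  • {0,1}:  v_{0} + v_{1} = v_{6} ; sig = (2; 1)
  • {0,6}:  v_{0} + v_{6} = v_{7} ; sig = (2; 1)
  • {2,4}:  v_{2} + v_{4} = v_{3} ; sig = (2; 1)
  • {3,6}:  v_{3} + v_{6} = v_{2} ; sig = (2; 1)
  • {4,7}:  v_{4} + v_{7} = v_{0} ; sig = (2; 1)
  • {1,4}:  v_{1} + v_{4} = v_{2} + v_{5} ; sig = (2; 1,1)
  • {3,7}:  v_{3} + v_{7} = v_{0} + v_{2} ; sig = (2; 1,1)
  • {1,3}:  v_{1} + v_{3} = 2·v_{2} + v_{5} ; sig = (2; 1,2)
  • {1,7}:  v_{1} + v_{7} = 2·v_{6} ; sig = (2; 2)
  • {0,2,5}:  v_{0} + v_{2} + v_{5} = 0 ; sig = (3; —)
  • {0,3,5}:  v_{0} + v_{3} + v_{5} = v_{4} ; sig = (3; 1)
  • {2,5,6}:  v_{2} + v_{5} + v_{6} = v_{1} ; sig = (3; 1)
  • {2,5,7}:  v_{2} + v_{5} + v_{7} = v_{6} ; sig = (3; 1)

Hence PRS(X_Σ) =
    (2; —)
    (2; 1)
    (2; 1)
    (2; 1)
    (2; 1)
    (2; 1)
    (2; 1,1)
    (2; 1,1)
    (2; 1,2)
    (2; 2)
    (3; —)
    (3; 1)
    (3; 1)
    (3; 1)


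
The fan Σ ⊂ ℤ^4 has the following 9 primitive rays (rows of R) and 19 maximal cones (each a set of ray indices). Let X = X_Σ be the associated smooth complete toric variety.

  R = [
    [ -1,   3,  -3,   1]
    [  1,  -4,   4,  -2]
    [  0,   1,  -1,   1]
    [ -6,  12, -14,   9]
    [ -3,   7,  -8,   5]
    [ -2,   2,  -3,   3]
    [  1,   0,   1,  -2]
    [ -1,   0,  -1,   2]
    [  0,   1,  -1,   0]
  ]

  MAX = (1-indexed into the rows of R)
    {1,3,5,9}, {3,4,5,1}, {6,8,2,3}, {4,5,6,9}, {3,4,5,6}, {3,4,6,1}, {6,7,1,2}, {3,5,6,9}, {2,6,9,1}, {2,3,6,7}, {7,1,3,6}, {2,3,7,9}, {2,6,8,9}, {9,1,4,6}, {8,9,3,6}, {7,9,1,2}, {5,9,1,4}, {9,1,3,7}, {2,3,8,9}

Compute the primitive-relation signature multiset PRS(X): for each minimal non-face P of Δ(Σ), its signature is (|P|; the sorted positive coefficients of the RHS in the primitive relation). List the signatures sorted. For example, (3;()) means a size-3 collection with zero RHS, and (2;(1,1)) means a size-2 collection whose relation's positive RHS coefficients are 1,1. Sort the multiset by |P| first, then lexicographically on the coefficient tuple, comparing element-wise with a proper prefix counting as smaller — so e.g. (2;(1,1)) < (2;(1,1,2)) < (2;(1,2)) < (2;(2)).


Σ has 14 primitive collections:

  P={7,8}:  v_{7} + v_{8} = 0  ⇒ sig = (2;())
  P={1,8}:  v_{1} + v_{8} = v_{6} + v_{9}  ⇒ sig = (2;(1,1))
  P={2,5}:  v_{2} + v_{5} = v_{6} + v_{9}  ⇒ sig = (2;(1,1))
  P={2,4}:  v_{2} + v_{4} = v_{1} + 2·v_{6} + v_{9}  ⇒ sig = (2;(1,1,2))
  P={4,8}:  v_{4} + v_{8} = v_{5} + 2·v_{6} + v_{9}  ⇒ sig = (2;(1,1,2))
  P={4,7}:  v_{4} + v_{7} = 3·v_{1} + v_{3} + v_{6}  ⇒ sig = (2;(1,1,3))
  P={5,7}:  v_{5} + v_{7} = 2·v_{1} + v_{3}  ⇒ sig = (2;(1,2))
  P={5,8}:  v_{5} + v_{8} = v_{3} + 2·v_{6} + 2·v_{9}  ⇒ sig = (2;(1,2,2))
  P={1,2,3}:  v_{1} + v_{2} + v_{3} = 0  ⇒ sig = (3;())
  P={1,5,6}:  v_{1} + v_{5} + v_{6} = v_{4}  ⇒ sig = (3;(1))
  P={6,7,9}:  v_{6} + v_{7} + v_{9} = v_{1}  ⇒ sig = (3;(1))
  P={3,4,9}:  v_{3} + v_{4} + v_{9} = 2·v_{5}  ⇒ sig = (3;(2))
  P={1,3,6,9}:  v_{1} + v_{3} + v_{6} + v_{9} = v_{5}  ⇒ sig = (4;(1))
  P={2,3,6,9}:  v_{2} + v_{3} + v_{6} + v_{9} = v_{8}  ⇒ sig = (4;(1))

Hence PRS(X_Σ) =
    (2;())
    (2;(1,1))
    (2;(1,1))
    (2;(1,1,2))
    (2;(1,1,2))
    (2;(1,1,3))
    (2;(1,2))
    (2;(1,2,2))
    (3;())
    (3;(1))
    (3;(1))
    (3;(2))
    (4;(1))
    (4;(1))


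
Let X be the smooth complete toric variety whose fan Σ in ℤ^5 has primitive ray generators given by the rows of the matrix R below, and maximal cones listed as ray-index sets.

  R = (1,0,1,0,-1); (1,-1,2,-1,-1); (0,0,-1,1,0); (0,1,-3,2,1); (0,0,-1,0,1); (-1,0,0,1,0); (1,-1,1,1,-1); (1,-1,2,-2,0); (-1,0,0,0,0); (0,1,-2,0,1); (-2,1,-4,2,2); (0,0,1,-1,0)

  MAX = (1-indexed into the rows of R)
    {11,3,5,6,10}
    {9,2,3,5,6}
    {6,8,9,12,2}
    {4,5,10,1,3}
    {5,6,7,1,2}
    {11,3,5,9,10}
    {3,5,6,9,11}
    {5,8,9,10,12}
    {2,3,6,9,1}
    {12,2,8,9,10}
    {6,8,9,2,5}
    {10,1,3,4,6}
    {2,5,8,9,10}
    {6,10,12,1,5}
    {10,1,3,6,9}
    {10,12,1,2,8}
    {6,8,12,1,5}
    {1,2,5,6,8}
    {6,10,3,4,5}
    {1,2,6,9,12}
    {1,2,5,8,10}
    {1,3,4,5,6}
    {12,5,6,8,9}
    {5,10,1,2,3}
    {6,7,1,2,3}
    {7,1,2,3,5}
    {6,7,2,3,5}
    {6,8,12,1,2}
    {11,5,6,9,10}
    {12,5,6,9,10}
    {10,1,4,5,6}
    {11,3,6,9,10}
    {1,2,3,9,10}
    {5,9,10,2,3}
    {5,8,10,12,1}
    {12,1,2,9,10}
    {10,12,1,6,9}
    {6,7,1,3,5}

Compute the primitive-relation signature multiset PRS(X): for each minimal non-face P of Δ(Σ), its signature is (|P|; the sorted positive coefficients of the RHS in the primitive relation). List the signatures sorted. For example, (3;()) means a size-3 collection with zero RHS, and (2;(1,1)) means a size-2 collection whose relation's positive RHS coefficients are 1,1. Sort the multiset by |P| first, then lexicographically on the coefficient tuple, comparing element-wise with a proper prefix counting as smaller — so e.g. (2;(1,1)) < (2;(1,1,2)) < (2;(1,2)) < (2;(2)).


Δ(Σ) — 12 vertices, 25 min non-faces:

  P={3,12}:  v_{3} + v_{12} = 0 ; sig = (2;())
  P={3,8}:  v_{3} + v_{8} = v_{2} + v_{5} ; sig = (2;(1,1))
  P={1,11}:  v_{1} + v_{11} = v_{3} + v_{6} + v_{10} ; sig = (2;(1,1,1))
  P={2,4}:  v_{2} + v_{4} = v_{1} + v_{3} + v_{5} ; sig = (2;(1,1,1))
  P={2,11}:  v_{2} + v_{11} = v_{3} + v_{5} + v_{9} ; sig = (2;(1,1,1))
  P={4,9}:  v_{4} + v_{9} = v_{3} + v_{6} + v_{10} ; sig = (2;(1,1,1))
  P={7,9}:  v_{7} + v_{9} = v_{2} + v_{3} + v_{6} ; sig = (2;(1,1,1))
  P={7,10}:  v_{7} + v_{10} = v_{1} + v_{3} + v_{5} ; sig = (2;(1,1,1))
  P={4,12}:  v_{4} + v_{12} = v_{1} + v_{5} + v_{6} + v_{10} ; sig = (2;(1,1,1,1))
  P={7,12}:  v_{7} + v_{12} = v_{1} + v_{2} + v_{5} + v_{6} ; sig = (2;(1,1,1,1))
  P={11,12}:  v_{11} + v_{12} = v_{5} + v_{6} + v_{9} + v_{10} ; sig = (2;(1,1,1,1))
  P={7,11}:  v_{7} + v_{11} = 2·v_{3} + v_{5} + v_{6} ; sig = (2;(1,1,2))
  P={7,8}:  v_{7} + v_{8} = v_{1} + 2·v_{2} + 2·v_{5} + v_{6} ; sig = (2;(1,1,2,2))
  P={4,8}:  v_{4} + v_{8} = v_{1} + 2·v_{5} ; sig = (2;(1,2))
  P={8,11}:  v_{8} + v_{11} = 2·v_{5} + v_{9} ; sig = (2;(1,2))
  P={4,7}:  v_{4} + v_{7} = 2·v_{1} + 2·v_{3} + 2·v_{5} + v_{6} ; sig = (2;(1,2,2,2))
  P={4,11}:  v_{4} + v_{11} = 2·v_{3} + v_{5} + 2·v_{6} + 2·v_{10} ; sig = (2;(1,2,2,2))
  P={1,5,9}:  v_{1} + v_{5} + v_{9} = 0 ; sig = (3;())
  P={2,6,10}:  v_{2} + v_{6} + v_{10} = 0 ; sig = (3;())
  P={2,5,12}:  v_{2} + v_{5} + v_{12} = v_{8} ; sig = (3;(1))
  P={1,8,9}:  v_{1} + v_{8} + v_{9} = v_{2} + v_{12} ; sig = (3;(1,1))
  P={6,8,10}:  v_{6} + v_{8} + v_{10} = v_{5} + v_{12} ; sig = (3;(1,1))
  P={1,2,3,5,6}:  v_{1} + v_{2} + v_{3} + v_{5} + v_{6} = v_{7} ; sig = (5;(1))
  P={1,3,5,6,10}:  v_{1} + v_{3} + v_{5} + v_{6} + v_{10} = v_{4} ; sig = (5;(1))
  P={3,5,6,9,10}:  v_{3} + v_{5} + v_{6} + v_{9} + v_{10} = v_{11} ; sig = (5;(1))

so the primitive-relation signature multiset is
{ (2;()),  (2;(1,1)),  (2;(1,1,1)) ×6,  (2;(1,1,1,1)) ×3,  (2;(1,1,2)),  (2;(1,1,2,2)),  (2;(1,2)) ×2,  (2;(1,2,2,2)) ×2,  (3;()) ×2,  (3;(1)),  (3;(1,1)) ×2,  (5;(1)) ×3 }


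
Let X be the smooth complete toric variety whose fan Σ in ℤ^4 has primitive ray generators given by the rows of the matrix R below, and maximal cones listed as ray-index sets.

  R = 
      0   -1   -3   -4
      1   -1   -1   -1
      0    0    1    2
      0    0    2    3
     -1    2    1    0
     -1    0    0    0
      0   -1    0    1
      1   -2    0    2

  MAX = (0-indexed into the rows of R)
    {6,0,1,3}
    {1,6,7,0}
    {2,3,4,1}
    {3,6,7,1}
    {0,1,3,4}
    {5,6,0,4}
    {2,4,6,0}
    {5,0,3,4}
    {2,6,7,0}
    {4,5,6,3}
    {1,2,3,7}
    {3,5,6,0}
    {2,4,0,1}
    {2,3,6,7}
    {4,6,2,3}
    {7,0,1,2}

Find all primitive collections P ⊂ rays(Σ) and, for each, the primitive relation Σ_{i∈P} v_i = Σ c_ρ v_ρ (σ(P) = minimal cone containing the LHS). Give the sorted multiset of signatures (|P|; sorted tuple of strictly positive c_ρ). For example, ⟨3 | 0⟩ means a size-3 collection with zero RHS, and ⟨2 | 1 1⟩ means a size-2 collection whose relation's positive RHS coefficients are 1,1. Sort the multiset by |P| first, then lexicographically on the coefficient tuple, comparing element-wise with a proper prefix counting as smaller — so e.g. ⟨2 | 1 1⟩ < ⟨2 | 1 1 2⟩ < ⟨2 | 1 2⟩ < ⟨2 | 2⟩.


Primitive collections (9):

  {4,7}:  v_{4} + v_{7} = v_{2}  ⇒ sig = ⟨2 | 1⟩
  {1,5}:  v_{1} + v_{5} = v_{0} + v_{3}  ⇒ sig = ⟨2 | 1 1⟩
  {2,5}:  v_{2} + v_{5} = v_{4} + 2·v_{6}  ⇒ sig = ⟨2 | 1 2⟩
  {5,7}:  v_{5} + v_{7} = 2·v_{6}  ⇒ sig = ⟨2 | 2⟩
  {1,4,6}:  v_{1} + v_{4} + v_{6} = 0  ⇒ sig = ⟨3 | 0⟩
  {0,2,3}:  v_{0} + v_{2} + v_{3} = v_{6}  ⇒ sig = ⟨3 | 1⟩
  {1,2,6}:  v_{1} + v_{2} + v_{6} = v_{7}  ⇒ sig = ⟨3 | 1⟩
  {0,3,7}:  v_{0} + v_{3} + v_{7} = v_{1} + 2·v_{6}  ⇒ sig = ⟨3 | 1 2⟩
  {0,3,4,6}:  v_{0} + v_{3} + v_{4} + v_{6} = v_{5}  ⇒ sig = ⟨4 | 1⟩

Sorted signature multiset PRS(X):
    ⟨2 | 1⟩
    ⟨2 | 1 1⟩
    ⟨2 | 1 2⟩
    ⟨2 | 2⟩
    ⟨3 | 0⟩
    ⟨3 | 1⟩
    ⟨3 | 1⟩
    ⟨3 | 1 2⟩
    ⟨4 | 1⟩


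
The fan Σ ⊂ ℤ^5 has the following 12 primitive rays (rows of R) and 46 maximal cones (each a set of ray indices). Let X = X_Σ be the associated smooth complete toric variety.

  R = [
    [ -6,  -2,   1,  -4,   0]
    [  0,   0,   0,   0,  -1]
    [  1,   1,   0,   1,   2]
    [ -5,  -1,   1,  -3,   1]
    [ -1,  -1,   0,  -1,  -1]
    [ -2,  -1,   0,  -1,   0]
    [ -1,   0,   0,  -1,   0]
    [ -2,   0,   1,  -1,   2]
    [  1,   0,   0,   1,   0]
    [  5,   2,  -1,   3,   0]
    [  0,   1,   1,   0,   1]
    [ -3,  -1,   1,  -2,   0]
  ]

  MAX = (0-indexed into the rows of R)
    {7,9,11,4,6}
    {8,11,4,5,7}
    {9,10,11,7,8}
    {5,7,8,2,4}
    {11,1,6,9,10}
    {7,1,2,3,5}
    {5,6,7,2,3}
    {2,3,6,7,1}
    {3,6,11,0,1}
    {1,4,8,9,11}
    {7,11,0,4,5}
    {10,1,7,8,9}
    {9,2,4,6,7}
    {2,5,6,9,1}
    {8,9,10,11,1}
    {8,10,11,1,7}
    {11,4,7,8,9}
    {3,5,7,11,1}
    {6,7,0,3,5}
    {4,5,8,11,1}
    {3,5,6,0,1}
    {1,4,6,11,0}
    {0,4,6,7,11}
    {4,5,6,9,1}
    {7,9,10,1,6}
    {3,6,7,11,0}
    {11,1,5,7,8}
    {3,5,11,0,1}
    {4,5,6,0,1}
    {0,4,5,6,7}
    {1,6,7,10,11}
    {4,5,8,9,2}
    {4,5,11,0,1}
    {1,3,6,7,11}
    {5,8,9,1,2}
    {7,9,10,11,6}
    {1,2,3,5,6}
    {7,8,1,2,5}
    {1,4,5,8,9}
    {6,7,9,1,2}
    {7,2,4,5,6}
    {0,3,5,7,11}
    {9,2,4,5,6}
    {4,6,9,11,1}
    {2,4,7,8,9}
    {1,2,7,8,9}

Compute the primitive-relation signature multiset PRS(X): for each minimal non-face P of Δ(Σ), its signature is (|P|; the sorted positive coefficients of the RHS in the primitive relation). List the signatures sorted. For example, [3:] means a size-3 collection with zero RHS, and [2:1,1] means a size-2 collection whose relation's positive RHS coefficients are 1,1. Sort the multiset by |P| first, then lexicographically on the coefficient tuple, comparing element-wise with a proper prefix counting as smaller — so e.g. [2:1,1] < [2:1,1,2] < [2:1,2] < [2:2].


Minimal non-faces — 21 found among 12 rays, 46 max cones:

  • {6,8}:  v_{6} + v_{8} = 0  ⇒ sig = [2:]
  • {0,9}:  v_{0} + v_{9} = v_{6}  ⇒ sig = [2:1]
  • {2,11}:  v_{2} + v_{11} = v_{7}  ⇒ sig = [2:1]
  • {3,4}:  v_{3} + v_{4} = v_{0}  ⇒ sig = [2:1]
  • {0,8}:  v_{0} + v_{8} = v_{5} + v_{11}  ⇒ sig = [2:1,1]
  • {5,10}:  v_{5} + v_{10} = v_{1} + v_{7}  ⇒ sig = [2:1,1]
  • {0,2}:  v_{0} + v_{2} = v_{5} + v_{6} + v_{7}  ⇒ sig = [2:1,1,1]
  • {3,8}:  v_{3} + v_{8} = v_{1} + v_{5} + v_{7}  ⇒ sig = [2:1,1,1]
  • {3,9}:  v_{3} + v_{9} = v_{1} + v_{2} + v_{6}  ⇒ sig = [2:1,1,1]
  • {0,10}:  v_{0} + v_{10} = v_{1} + v_{6} + v_{7} + v_{11}  ⇒ sig = [2:1,1,1,1]
  • {2,10}:  v_{2} + v_{10} = v_{1} + 2·v_{7} + v_{9}  ⇒ sig = [2:1,1,2]
  • {4,10}:  v_{4} + v_{10} = v_{9} + 2·v_{11}  ⇒ sig = [2:1,2]
  • {3,10}:  v_{3} + v_{10} = 2·v_{1} + v_{6} + 2·v_{7}  ⇒ sig = [2:1,2,2]
  • {1,2,4}:  v_{1} + v_{2} + v_{4} = 0  ⇒ sig = [3:]
  • {5,9,11}:  v_{5} + v_{9} + v_{11} = 0  ⇒ sig = [3:]
  • {1,4,7}:  v_{1} + v_{4} + v_{7} = v_{11}  ⇒ sig = [3:1]
  • {5,6,11}:  v_{5} + v_{6} + v_{11} = v_{0}  ⇒ sig = [3:1]
  • {5,7,9}:  v_{5} + v_{7} + v_{9} = v_{2}  ⇒ sig = [3:1]
  • {0,1,7}:  v_{0} + v_{1} + v_{7} = v_{3} + v_{11}  ⇒ sig = [3:1,1]
  • {1,5,6,7}:  v_{1} + v_{5} + v_{6} + v_{7} = v_{3}  ⇒ sig = [4:1]
  • {1,7,9,11}:  v_{1} + v_{7} + v_{9} + v_{11} = v_{10}  ⇒ sig = [4:1]

Hence PRS(X_Σ) =
    |P|=2: 13 collections, coeffs (), (1), (1), (1), (1,1), (1,1), (1,1,1), (1,1,1), (1,1,1), (1,1,1,1), (1,1,2), (1,2), (1,2,2)
    |P|=3: 6 collections, coeffs (), (), (1), (1), (1), (1,1)
    |P|=4: 2 collections, coeffs (1), (1)


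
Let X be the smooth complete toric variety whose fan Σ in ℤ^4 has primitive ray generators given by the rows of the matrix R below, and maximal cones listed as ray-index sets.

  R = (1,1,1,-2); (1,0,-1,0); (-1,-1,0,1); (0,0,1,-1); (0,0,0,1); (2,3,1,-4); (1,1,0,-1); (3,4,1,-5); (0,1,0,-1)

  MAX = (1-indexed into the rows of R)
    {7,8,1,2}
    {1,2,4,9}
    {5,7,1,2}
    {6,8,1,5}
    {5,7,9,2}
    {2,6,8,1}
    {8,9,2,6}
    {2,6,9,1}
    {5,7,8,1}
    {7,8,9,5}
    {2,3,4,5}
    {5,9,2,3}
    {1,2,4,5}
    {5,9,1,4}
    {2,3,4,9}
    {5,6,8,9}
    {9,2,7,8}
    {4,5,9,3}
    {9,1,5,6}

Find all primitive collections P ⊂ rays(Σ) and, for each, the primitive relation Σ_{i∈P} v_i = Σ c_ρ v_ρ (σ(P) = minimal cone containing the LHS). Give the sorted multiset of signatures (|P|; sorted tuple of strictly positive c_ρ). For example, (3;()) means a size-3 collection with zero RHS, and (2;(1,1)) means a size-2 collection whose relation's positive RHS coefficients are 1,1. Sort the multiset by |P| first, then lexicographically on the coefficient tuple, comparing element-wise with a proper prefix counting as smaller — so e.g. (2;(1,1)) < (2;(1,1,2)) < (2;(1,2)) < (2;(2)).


14 collections generate NE(X_Σ); each relation:

  • {3,7}:  v_{3} + v_{7} = 0 — sig = (2;())
  • {1,3}:  v_{1} + v_{3} = v_{4} — sig = (2;(1))
  • {3,8}:  v_{3} + v_{8} = v_{6} — sig = (2;(1))
  • {4,7}:  v_{4} + v_{7} = v_{1} — sig = (2;(1))
  • {6,7}:  v_{6} + v_{7} = v_{8} — sig = (2;(1))
  • {3,6}:  v_{3} + v_{6} = v_{1} + v_{9} — sig = (2;(1,1))
  • {4,8}:  v_{4} + v_{8} = v_{1} + v_{6} — sig = (2;(1,1))
  • {4,6}:  v_{4} + v_{6} = 2·v_{1} + v_{9} — sig = (2;(1,2))
  • {1,7,9}:  v_{1} + v_{7} + v_{9} = v_{6} — sig = (3;(1))
  • {1,8,9}:  v_{1} + v_{8} + v_{9} = 2·v_{6} — sig = (3;(2))
  • {2,5,6}:  v_{2} + v_{5} + v_{6} = 3·v_{7} — sig = (3;(3))
  • {2,5,8}:  v_{2} + v_{5} + v_{8} = 4·v_{7} — sig = (3;(4))
  • {2,4,5,9}:  v_{2} + v_{4} + v_{5} + v_{9} = v_{7} — sig = (4;(1))
  • {1,2,5,9}:  v_{1} + v_{2} + v_{5} + v_{9} = 2·v_{7} — sig = (4;(2))

so the primitive-relation signature multiset is
{ (2;()),  (2;(1)) ×4,  (2;(1,1)) ×2,  (2;(1,2)),  (3;(1)),  (3;(2)),  (3;(3)),  (3;(4)),  (4;(1)),  (4;(2)) }


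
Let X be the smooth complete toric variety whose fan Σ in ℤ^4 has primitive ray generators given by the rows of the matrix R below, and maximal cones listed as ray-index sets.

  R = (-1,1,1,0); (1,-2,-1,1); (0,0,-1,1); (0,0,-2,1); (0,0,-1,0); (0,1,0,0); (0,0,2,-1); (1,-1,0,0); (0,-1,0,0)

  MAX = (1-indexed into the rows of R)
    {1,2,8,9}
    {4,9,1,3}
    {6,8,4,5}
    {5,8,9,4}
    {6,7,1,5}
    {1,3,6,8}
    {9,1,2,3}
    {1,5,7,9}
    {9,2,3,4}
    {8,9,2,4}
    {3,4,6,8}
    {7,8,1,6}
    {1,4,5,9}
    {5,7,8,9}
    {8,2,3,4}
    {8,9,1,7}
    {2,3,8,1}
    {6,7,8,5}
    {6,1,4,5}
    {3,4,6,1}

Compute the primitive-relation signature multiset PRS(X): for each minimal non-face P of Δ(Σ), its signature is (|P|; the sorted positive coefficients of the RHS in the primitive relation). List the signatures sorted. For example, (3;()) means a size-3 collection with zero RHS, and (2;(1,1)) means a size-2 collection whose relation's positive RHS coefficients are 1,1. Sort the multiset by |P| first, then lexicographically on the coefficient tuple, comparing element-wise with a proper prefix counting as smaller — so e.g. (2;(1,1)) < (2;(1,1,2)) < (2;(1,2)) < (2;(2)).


11 minimal non-faces of Δ(Σ) (on 9 rays):

  P={4,7}:  v_{4} + v_{7} = 0  ⇒ sig = (2;())
  P={6,9}:  v_{6} + v_{9} = 0  ⇒ sig = (2;())
  P={3,5}:  v_{3} + v_{5} = v_{4}  ⇒ sig = (2;(1))
  P={2,6}:  v_{2} + v_{6} = v_{3} + v_{8}  ⇒ sig = (2;(1,1))
  P={3,7}:  v_{3} + v_{7} = v_{1} + v_{8}  ⇒ sig = (2;(1,1))
  P={2,5}:  v_{2} + v_{5} = v_{4} + v_{8} + v_{9}  ⇒ sig = (2;(1,1,1))
  P={2,7}:  v_{2} + v_{7} = v_{1} + 2·v_{8} + v_{9}  ⇒ sig = (2;(1,1,2))
  P={1,5,8}:  v_{1} + v_{5} + v_{8} = 0  ⇒ sig = (3;())
  P={1,4,8}:  v_{1} + v_{4} + v_{8} = v_{3}  ⇒ sig = (3;(1))
  P={3,8,9}:  v_{3} + v_{8} + v_{9} = v_{2}  ⇒ sig = (3;(1))
  P={1,2,4}:  v_{1} + v_{2} + v_{4} = 2·v_{3} + v_{9}  ⇒ sig = (3;(1,2))

Signatures (|P|; sorted positive RHS coefficients), sorted:
{ (2;()) ×2,  (2;(1)),  (2;(1,1)) ×2,  (2;(1,1,1)),  (2;(1,1,2)),  (3;()),  (3;(1)) ×2,  (3;(1,2)) }


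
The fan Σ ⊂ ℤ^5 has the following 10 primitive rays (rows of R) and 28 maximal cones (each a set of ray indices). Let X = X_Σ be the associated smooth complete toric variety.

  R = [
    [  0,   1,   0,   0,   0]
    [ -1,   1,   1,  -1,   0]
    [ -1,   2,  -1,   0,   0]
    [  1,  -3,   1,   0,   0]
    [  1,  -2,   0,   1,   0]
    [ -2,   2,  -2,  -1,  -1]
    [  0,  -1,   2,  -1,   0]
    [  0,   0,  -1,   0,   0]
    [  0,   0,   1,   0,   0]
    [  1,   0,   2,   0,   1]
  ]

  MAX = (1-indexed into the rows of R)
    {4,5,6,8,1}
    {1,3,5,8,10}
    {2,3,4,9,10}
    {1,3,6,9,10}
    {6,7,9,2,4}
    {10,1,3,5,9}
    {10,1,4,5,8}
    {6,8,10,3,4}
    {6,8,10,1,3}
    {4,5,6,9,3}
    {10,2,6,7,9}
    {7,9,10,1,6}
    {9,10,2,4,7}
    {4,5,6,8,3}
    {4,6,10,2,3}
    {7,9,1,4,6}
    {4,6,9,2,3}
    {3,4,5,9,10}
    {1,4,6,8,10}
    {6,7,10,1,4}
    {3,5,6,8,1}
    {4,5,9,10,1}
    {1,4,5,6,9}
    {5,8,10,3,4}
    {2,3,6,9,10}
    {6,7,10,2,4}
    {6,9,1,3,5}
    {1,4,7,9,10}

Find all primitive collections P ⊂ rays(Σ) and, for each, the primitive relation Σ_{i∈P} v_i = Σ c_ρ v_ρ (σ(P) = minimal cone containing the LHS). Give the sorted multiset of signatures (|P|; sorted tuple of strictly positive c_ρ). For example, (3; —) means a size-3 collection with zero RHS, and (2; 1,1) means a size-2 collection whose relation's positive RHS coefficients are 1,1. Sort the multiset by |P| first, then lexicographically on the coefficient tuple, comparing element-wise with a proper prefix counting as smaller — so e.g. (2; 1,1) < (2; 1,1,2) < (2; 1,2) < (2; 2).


Δ(Σ) — 10 vertices, 10 min non-faces:

  P = {8,9}:  v_{8} + v_{9} = 0  so sig = (2; —)
  P = {3,7}:  v_{3} + v_{7} = v_{2}  so sig = (2; 1)
  P = {5,7}:  v_{5} + v_{7} = v_{4} + v_{9}  so sig = (2; 1,1)
  P = {1,2}:  v_{1} + v_{2} = v_{6} + v_{9} + v_{10}  so sig = (2; 1,1,1)
  P = {2,5}:  v_{2} + v_{5} = v_{3} + v_{4} + v_{9}  so sig = (2; 1,1,1)
  P = {7,8}:  v_{7} + v_{8} = v_{4} + v_{6} + v_{10}  so sig = (2; 1,1,1)
  P = {2,8}:  v_{2} + v_{8} = v_{3} + v_{4} + v_{6} + v_{10}  so sig = (2; 1,1,1,1)
  P = {1,3,4}:  v_{1} + v_{3} + v_{4} = 0  so sig = (3; —)
  P = {5,6,10}:  v_{5} + v_{6} + v_{10} = 0  so sig = (3; —)
  P = {4,6,9,10}:  v_{4} + v_{6} + v_{9} + v_{10} = v_{7}  so sig = (4; 1)

Sorted signature multiset PRS(X):
{ (2; —),  (2; 1),  (2; 1,1),  (2; 1,1,1) ×3,  (2; 1,1,1,1),  (3; —) ×2,  (4; 1) }


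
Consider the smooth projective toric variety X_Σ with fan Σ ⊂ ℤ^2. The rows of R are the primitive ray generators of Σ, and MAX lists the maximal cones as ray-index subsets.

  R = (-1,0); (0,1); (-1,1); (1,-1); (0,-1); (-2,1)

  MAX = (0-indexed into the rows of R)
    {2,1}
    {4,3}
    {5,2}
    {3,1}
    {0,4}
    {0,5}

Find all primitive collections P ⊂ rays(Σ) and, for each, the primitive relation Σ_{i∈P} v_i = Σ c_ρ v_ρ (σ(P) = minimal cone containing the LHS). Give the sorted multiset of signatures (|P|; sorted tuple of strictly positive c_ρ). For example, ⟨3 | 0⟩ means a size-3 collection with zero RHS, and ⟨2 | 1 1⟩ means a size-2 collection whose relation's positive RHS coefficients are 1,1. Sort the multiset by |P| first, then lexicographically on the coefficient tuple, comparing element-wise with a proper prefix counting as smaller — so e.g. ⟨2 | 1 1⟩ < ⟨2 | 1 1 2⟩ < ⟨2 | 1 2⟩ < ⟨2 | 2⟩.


9 collections generate NE(X_Σ); each relation:

  {1,4}:  v_{1} + v_{4} = 0  →  sig = ⟨2 | 0⟩
  {2,3}:  v_{2} + v_{3} = 0  →  sig = ⟨2 | 0⟩
  {0,1}:  v_{0} + v_{1} = v_{2}  →  sig = ⟨2 | 1⟩
  {0,2}:  v_{0} + v_{2} = v_{5}  →  sig = ⟨2 | 1⟩
  {0,3}:  v_{0} + v_{3} = v_{4}  →  sig = ⟨2 | 1⟩
  {2,4}:  v_{2} + v_{4} = v_{0}  →  sig = ⟨2 | 1⟩
  {3,5}:  v_{3} + v_{5} = v_{0}  →  sig = ⟨2 | 1⟩
  {1,5}:  v_{1} + v_{5} = 2·v_{2}  →  sig = ⟨2 | 2⟩
  {4,5}:  v_{4} + v_{5} = 2·v_{0}  →  sig = ⟨2 | 2⟩

so the primitive-relation signature multiset is
[⟨2 | 0⟩, ⟨2 | 0⟩, ⟨2 | 1⟩, ⟨2 | 1⟩, ⟨2 | 1⟩, ⟨2 | 1⟩, ⟨2 | 1⟩, ⟨2 | 2⟩, ⟨2 | 2⟩]


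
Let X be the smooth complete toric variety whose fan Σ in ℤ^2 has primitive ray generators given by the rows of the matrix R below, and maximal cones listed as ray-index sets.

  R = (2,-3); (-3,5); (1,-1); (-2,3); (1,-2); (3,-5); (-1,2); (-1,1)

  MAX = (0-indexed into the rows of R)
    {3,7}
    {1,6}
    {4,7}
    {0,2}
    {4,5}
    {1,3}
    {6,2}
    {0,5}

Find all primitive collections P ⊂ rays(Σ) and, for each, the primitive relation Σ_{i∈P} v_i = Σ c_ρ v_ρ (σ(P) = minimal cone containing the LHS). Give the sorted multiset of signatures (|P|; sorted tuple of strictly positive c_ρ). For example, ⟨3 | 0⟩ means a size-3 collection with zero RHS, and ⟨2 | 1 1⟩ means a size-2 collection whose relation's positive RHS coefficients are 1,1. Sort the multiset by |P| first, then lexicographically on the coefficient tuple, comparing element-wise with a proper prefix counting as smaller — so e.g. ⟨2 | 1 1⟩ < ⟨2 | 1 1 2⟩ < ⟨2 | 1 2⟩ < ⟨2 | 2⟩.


20 minimal non-faces of Δ(Σ) (on 8 rays):

  P={0,3}:  v_{0} + v_{3} = 0 ; sig = ⟨2 | 0⟩
  P={1,5}:  v_{1} + v_{5} = 0 ; sig = ⟨2 | 0⟩
  P={2,7}:  v_{2} + v_{7} = 0 ; sig = ⟨2 | 0⟩
  P={4,6}:  v_{4} + v_{6} = 0 ; sig = ⟨2 | 0⟩
  P={0,1}:  v_{0} + v_{1} = v_{6} ; sig = ⟨2 | 1⟩
  P={0,4}:  v_{0} + v_{4} = v_{5} ; sig = ⟨2 | 1⟩
  P={0,6}:  v_{0} + v_{6} = v_{2} ; sig = ⟨2 | 1⟩
  P={0,7}:  v_{0} + v_{7} = v_{4} ; sig = ⟨2 | 1⟩
  P={1,4}:  v_{1} + v_{4} = v_{3} ; sig = ⟨2 | 1⟩
  P={2,3}:  v_{2} + v_{3} = v_{6} ; sig = ⟨2 | 1⟩
  P={2,4}:  v_{2} + v_{4} = v_{0} ; sig = ⟨2 | 1⟩
  P={3,4}:  v_{3} + v_{4} = v_{7} ; sig = ⟨2 | 1⟩
  P={3,5}:  v_{3} + v_{5} = v_{4} ; sig = ⟨2 | 1⟩
  P={3,6}:  v_{3} + v_{6} = v_{1} ; sig = ⟨2 | 1⟩
  P={5,6}:  v_{5} + v_{6} = v_{0} ; sig = ⟨2 | 1⟩
  P={6,7}:  v_{6} + v_{7} = v_{3} ; sig = ⟨2 | 1⟩
  P={1,2}:  v_{1} + v_{2} = 2·v_{6} ; sig = ⟨2 | 2⟩
  P={1,7}:  v_{1} + v_{7} = 2·v_{3} ; sig = ⟨2 | 2⟩
  P={2,5}:  v_{2} + v_{5} = 2·v_{0} ; sig = ⟨2 | 2⟩
  P={5,7}:  v_{5} + v_{7} = 2·v_{4} ; sig = ⟨2 | 2⟩

Hence PRS(X_Σ) =
[⟨2 | 0⟩, ⟨2 | 0⟩, ⟨2 | 0⟩, ⟨2 | 0⟩, ⟨2 | 1⟩, ⟨2 | 1⟩, ⟨2 | 1⟩, ⟨2 | 1⟩, ⟨2 | 1⟩, ⟨2 | 1⟩, ⟨2 | 1⟩, ⟨2 | 1⟩, ⟨2 | 1⟩, ⟨2 | 1⟩, ⟨2 | 1⟩, ⟨2 | 1⟩, ⟨2 | 2⟩, ⟨2 | 2⟩, ⟨2 | 2⟩, ⟨2 | 2⟩]


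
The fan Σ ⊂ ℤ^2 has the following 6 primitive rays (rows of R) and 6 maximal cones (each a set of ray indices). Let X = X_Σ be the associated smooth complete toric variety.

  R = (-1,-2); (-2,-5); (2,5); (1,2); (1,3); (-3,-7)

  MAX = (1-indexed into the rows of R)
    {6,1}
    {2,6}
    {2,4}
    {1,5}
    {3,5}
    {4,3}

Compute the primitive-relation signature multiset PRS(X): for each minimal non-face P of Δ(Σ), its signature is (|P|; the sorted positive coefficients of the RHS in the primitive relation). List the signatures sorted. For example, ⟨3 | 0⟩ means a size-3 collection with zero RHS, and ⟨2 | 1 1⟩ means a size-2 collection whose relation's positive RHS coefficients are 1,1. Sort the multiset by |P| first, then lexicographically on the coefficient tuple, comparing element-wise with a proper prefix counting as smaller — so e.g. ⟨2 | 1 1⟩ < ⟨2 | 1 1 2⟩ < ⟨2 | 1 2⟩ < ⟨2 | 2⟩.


Σ has 9 primitive collections:

  • {1,4}:  v_{1} + v_{4} = 0 ; sig = ⟨2 | 0⟩
  • {2,3}:  v_{2} + v_{3} = 0 ; sig = ⟨2 | 0⟩
  • {1,2}:  v_{1} + v_{2} = v_{6} ; sig = ⟨2 | 1⟩
  • {1,3}:  v_{1} + v_{3} = v_{5} ; sig = ⟨2 | 1⟩
  • {2,5}:  v_{2} + v_{5} = v_{1} ; sig = ⟨2 | 1⟩
  • {3,6}:  v_{3} + v_{6} = v_{1} ; sig = ⟨2 | 1⟩
  • {4,5}:  v_{4} + v_{5} = v_{3} ; sig = ⟨2 | 1⟩
  • {4,6}:  v_{4} + v_{6} = v_{2} ; sig = ⟨2 | 1⟩
  • {5,6}:  v_{5} + v_{6} = 2·v_{1} ; sig = ⟨2 | 2⟩

so the primitive-relation signature multiset is
{ ⟨2 | 0⟩ ×2,  ⟨2 | 1⟩ ×6,  ⟨2 | 2⟩ }


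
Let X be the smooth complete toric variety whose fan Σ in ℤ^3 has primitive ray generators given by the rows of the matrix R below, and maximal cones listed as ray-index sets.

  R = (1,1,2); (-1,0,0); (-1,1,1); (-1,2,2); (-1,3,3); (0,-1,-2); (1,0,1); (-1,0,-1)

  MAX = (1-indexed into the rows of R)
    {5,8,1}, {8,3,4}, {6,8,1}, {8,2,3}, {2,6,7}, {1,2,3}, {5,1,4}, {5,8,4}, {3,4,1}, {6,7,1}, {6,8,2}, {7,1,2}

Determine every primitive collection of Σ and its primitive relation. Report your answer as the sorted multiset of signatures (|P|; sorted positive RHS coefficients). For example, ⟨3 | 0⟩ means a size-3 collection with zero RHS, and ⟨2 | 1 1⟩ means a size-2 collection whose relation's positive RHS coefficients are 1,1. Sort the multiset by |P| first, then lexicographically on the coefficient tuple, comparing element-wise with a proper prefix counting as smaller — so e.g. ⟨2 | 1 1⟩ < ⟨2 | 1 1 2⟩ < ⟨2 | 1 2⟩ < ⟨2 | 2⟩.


Δ(Σ) — 8 vertices, 14 min non-faces:

  P={7,8}:  v_{7} + v_{8} = 0  ⟹  sig = ⟨2 | 0⟩
  P={3,6}:  v_{3} + v_{6} = v_{8}  ⟹  sig = ⟨2 | 1⟩
  P={2,5}:  v_{2} + v_{5} = v_{3} + v_{4}  ⟹  sig = ⟨2 | 1 1⟩
  P={3,7}:  v_{3} + v_{7} = v_{1} + v_{2}  ⟹  sig = ⟨2 | 1 1⟩
  P={4,7}:  v_{4} + v_{7} = v_{1} + v_{3}  ⟹  sig = ⟨2 | 1 1⟩
  P={5,7}:  v_{5} + v_{7} = v_{1} + v_{4}  ⟹  sig = ⟨2 | 1 1⟩
  P={4,6}:  v_{4} + v_{6} = v_{1} + 2·v_{8}  ⟹  sig = ⟨2 | 1 2⟩
  P={2,4}:  v_{2} + v_{4} = 2·v_{3}  ⟹  sig = ⟨2 | 2⟩
  P={3,5}:  v_{3} + v_{5} = 2·v_{4}  ⟹  sig = ⟨2 | 2⟩
  P={5,6}:  v_{5} + v_{6} = 2·v_{1} + 3·v_{8}  ⟹  sig = ⟨2 | 2 3⟩
  P={1,2,6}:  v_{1} + v_{2} + v_{6} = 0  ⟹  sig = ⟨3 | 0⟩
  P={1,2,8}:  v_{1} + v_{2} + v_{8} = v_{3}  ⟹  sig = ⟨3 | 1⟩
  P={1,3,8}:  v_{1} + v_{3} + v_{8} = v_{4}  ⟹  sig = ⟨3 | 1⟩
  P={1,4,8}:  v_{1} + v_{4} + v_{8} = v_{5}  ⟹  sig = ⟨3 | 1⟩

Sorted signature multiset PRS(X):
[⟨2 | 0⟩, ⟨2 | 1⟩, ⟨2 | 1 1⟩, ⟨2 | 1 1⟩, ⟨2 | 1 1⟩, ⟨2 | 1 1⟩, ⟨2 | 1 2⟩, ⟨2 | 2⟩, ⟨2 | 2⟩, ⟨2 | 2 3⟩, ⟨3 | 0⟩, ⟨3 | 1⟩, ⟨3 | 1⟩, ⟨3 | 1⟩]
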